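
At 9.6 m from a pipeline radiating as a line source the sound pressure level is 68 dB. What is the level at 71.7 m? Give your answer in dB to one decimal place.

For a line source, L₂ = L₁ − 10·log₁₀(r₂/r₁).
L₂ = 68 − 10·log₁₀(71.7/9.6) = 68 − 8.732 = 59.27 dB.

59.3 dB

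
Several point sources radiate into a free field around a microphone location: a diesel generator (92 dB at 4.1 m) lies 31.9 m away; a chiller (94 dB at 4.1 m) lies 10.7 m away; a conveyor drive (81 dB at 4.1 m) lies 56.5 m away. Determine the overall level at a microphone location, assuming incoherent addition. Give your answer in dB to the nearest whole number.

86 dB

Propagate each source to the receiver with L = L_ref − 20·log₁₀(r/r_ref), then add intensities.
diesel generator: 92 − 20·log₁₀(31.9/4.1) = 92 − 17.82 = 74.18 dB.
chiller: 94 − 20·log₁₀(10.7/4.1) = 94 − 8.33 = 85.67 dB.
conveyor drive: 81 − 20·log₁₀(56.5/4.1) = 81 − 22.79 = 58.21 dB.
Σ 10^(L/10) = 3.957e+08 → L_total = 10·log₁₀(3.957e+08) = 85.97 dB.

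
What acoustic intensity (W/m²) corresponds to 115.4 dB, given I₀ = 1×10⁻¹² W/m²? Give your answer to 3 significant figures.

I/I₀ = 10^(115.4/10) = 3.467e+11, so I = 3.467e+11 × 10⁻¹² W/m².

0.347 W/m²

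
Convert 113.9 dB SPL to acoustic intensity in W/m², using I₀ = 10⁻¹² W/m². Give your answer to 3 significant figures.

0.245 W/m²

L = 10·log₁₀(I/I₀) ⇒ I = I₀·10^(L/10) = 10⁻¹² × 10^11.39.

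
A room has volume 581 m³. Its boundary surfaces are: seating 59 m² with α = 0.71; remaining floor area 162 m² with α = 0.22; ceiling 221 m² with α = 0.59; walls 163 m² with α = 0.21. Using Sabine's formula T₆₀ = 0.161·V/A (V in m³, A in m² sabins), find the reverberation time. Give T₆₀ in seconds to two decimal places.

0.39 s

Total absorption A = 59·0.71 + 162·0.22 + 221·0.59 + 163·0.21 = 242.15 m² sabins.
T₆₀ = 0.161·V/A = 0.161·581/242.15 = 0.386 s.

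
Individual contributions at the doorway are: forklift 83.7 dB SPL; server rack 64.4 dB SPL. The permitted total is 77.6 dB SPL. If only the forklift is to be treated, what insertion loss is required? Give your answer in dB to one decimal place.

Everything except the forklift sums to 10^(64.4/10) = 2.754e+06 in linear terms, 64.40 dB SPL.
To meet 77.6 dB SPL overall, the treated forklift may contribute at most 10^(77.6/10) − 2.754e+06 = 5.479e+07, i.e. 77.39 dB SPL.
Required insertion loss = 83.7 − 77.39 = 6.31 dB.

6.3 dB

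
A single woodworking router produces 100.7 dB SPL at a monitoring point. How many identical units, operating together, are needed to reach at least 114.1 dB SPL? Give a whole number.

22

The shortfall is 114.1 − 100.7 = 13.4 dB, and N units add 10·log₁₀ N, so need 10·log₁₀ N ≥ 13.4.
N ≥ 10^(13.4/10) = 21.878, so N = 22.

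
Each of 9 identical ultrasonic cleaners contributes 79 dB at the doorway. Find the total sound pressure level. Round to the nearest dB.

L_total = L₁ + 10·log₁₀ N for N identical incoherent sources.
L_total = 79 + 10·log₁₀(9) = 79 + 9.542 = 88.54 dB.

89 dB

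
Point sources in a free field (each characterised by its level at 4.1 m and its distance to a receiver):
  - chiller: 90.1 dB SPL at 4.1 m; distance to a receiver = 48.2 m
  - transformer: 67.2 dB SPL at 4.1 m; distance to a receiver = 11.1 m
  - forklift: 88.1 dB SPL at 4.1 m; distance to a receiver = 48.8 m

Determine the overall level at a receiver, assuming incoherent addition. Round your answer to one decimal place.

71.0 dB SPL

Apply inverse-square spreading to bring every level to the receiver, then sum 10^(L/10).
chiller: 90.1 − 20·log₁₀(48.2/4.1) = 90.1 − 21.41 = 68.69 dB SPL.
transformer: 67.2 − 20·log₁₀(11.1/4.1) = 67.2 − 8.65 = 58.55 dB SPL.
forklift: 88.1 − 20·log₁₀(48.8/4.1) = 88.1 − 21.51 = 66.59 dB SPL.
Σ 10^(L/10) = 1.268e+07 → L_total = 10·log₁₀(1.268e+07) = 71.03 dB SPL.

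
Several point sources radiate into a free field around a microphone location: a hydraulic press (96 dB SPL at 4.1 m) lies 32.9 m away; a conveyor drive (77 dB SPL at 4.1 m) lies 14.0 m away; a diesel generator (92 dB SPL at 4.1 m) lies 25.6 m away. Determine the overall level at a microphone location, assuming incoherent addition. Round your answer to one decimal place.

80.3 dB SPL

Propagate each source to the receiver with L = L_ref − 20·log₁₀(r/r_ref), then add intensities.
hydraulic press: 96 − 20·log₁₀(32.9/4.1) = 96 − 18.09 = 77.91 dB SPL.
conveyor drive: 77 − 20·log₁₀(14.0/4.1) = 77 − 10.67 = 66.33 dB SPL.
diesel generator: 92 − 20·log₁₀(25.6/4.1) = 92 − 15.91 = 76.09 dB SPL.
Σ 10^(L/10) = 1.068e+08 → L_total = 10·log₁₀(1.068e+08) = 80.28 dB SPL.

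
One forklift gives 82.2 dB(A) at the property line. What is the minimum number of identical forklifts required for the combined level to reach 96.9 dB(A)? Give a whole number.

30

Need L₁ + 10·log₁₀ N ≥ 96.9, i.e. log₁₀ N ≥ 1.47.
N ≥ 10^(14.7/10) = 29.512, so N = 30.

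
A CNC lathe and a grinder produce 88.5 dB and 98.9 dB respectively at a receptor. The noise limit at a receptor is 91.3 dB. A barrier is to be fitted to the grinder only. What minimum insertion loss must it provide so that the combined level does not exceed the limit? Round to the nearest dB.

Everything except the grinder sums to 10^(88.5/10) = 7.079e+08 in linear terms, 88.50 dB.
The limit corresponds to 10^(91.3/10) = 1.349e+09; subtracting the fixed part leaves 6.410e+08 for the grinder, i.e. 88.07 dB.
So the grinder must be reduced from 98.9 to 88.07 dB: IL = 10.83 dB.

11 dB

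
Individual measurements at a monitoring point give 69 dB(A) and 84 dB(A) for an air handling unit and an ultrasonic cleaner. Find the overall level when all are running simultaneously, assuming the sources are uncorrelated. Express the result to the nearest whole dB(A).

Incoherent sources combine by intensity addition: L_total = 10·log₁₀(Σ 10^(L_i/10)).
Σ 10^(L/10) = 10^(69/10) + 10^(84/10) = 2.591e+08.
L_total = 10·log₁₀(2.591e+08) = 84.14 dB(A).

84 dB(A)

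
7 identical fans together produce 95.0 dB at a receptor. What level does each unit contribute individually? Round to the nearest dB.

87 dB

For N identical incoherent sources L_total = L₁ + 10·log₁₀ N, so L₁ = 95.0 − 10·log₁₀(7) = 95.0 − 8.451.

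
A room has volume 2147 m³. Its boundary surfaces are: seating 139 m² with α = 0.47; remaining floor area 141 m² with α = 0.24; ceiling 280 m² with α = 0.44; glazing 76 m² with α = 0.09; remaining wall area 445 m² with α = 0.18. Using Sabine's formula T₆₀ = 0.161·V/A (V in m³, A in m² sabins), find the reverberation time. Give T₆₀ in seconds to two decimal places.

1.12 s

Total absorption A = 139·0.47 + 141·0.24 + 280·0.44 + 76·0.09 + 445·0.18 = 309.31 m² sabins.
T₆₀ = 0.161 × 2147 / 309.31 = 1.118 s.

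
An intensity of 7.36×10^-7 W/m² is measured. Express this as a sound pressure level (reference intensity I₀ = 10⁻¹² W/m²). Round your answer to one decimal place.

I/I₀ = 7.36×10^-7/10⁻¹² = 7.36×10^5, and L = 10·log₁₀(I/I₀).
L = 10·(0.8669 + 5) = 58.67 dB.

58.7 dB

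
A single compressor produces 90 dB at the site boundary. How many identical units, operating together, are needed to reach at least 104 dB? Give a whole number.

26

N identical sources give L₁ + 10·log₁₀ N, so require 10·log₁₀ N ≥ 104 − 90 = 14.0 dB.
N ≥ 10^(14.0/10) = 25.119, so N = 26.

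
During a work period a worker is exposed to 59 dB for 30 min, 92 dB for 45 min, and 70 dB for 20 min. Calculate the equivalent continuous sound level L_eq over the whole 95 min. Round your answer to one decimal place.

The energy average is taken in the linear domain: L_eq = 10·log₁₀[(Σ tᵢ·10^(Lᵢ/10))/T], T = 95 min.
Σ tᵢ·10^(Lᵢ/10) = 30·10^(59/10) + 45·10^(92/10) + 20·10^(70/10) = 7.154e+10.
L_eq = 10·log₁₀(7.154e+10/95) = 88.77 dB.

88.8 dB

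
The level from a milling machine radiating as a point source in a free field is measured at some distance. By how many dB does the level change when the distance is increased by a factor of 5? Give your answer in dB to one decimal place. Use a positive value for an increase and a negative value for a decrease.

Point-source spreading: ΔL = −20·log₁₀(r₂/r₁).
ΔL = −20·log₁₀(5) = -13.98 dB.

-14.0 dB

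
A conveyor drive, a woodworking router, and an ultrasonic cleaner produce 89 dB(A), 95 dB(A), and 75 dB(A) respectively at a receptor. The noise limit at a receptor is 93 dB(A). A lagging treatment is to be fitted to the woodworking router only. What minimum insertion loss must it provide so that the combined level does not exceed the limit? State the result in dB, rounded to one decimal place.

4.3 dB

Fixed contribution from the other sources: Σ 10^(L/10) = 10^(89/10) + 10^(75/10) = 8.260e+08 (89.17 dB(A)).
The limit corresponds to 10^(93/10) = 1.995e+09; subtracting the fixed part leaves 1.169e+09 for the woodworking router, i.e. 90.68 dB(A).
Required insertion loss = 95 − 90.68 = 4.32 dB.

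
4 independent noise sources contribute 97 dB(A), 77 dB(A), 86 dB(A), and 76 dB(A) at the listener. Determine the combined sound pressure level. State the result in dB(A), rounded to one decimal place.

97.4 dB(A)

For uncorrelated sources the intensities add, so convert each level to linear form, sum, and take 10·log₁₀ of the total.
Σ 10^(L/10) = 10^(97/10) + 10^(77/10) + 10^(86/10) + 10^(76/10) = 5.500e+09.
L_total = 10·log₁₀(5.500e+09) = 97.40 dB(A).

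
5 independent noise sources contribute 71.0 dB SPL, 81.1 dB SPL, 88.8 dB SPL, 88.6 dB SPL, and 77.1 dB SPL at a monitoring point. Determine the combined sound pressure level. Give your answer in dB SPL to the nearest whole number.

For uncorrelated sources the intensities add, so convert each level to linear form, sum, and take 10·log₁₀ of the total.
Σ 10^(L/10) = 10^(71.0/10) + 10^(81.1/10) + 10^(88.8/10) + 10^(88.6/10) + 10^(77.1/10) = 1.676e+09.
L_total = 10·log₁₀(1.676e+09) = 92.24 dB SPL.

92 dB SPL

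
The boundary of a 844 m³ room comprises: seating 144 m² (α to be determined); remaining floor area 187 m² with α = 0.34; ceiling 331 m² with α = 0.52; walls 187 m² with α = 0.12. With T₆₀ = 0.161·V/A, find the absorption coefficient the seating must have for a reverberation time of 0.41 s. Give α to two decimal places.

0.51

From T₆₀ = 0.161·V/A, the target T₆₀ = 0.41 s needs A = 0.161·844/0.41 = 331.42 m².
Absorption from the other surfaces = 187·0.34 + 331·0.52 + 187·0.12 = 258.14 m², so the seating must supply 73.28 m² over 144 m².
α = 73.28/144 = 0.509.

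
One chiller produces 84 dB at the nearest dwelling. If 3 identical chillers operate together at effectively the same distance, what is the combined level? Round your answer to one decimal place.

L_total = L₁ + 10·log₁₀ N for N identical incoherent sources.
L_total = 84 + 10·log₁₀(3) = 84 + 4.771 = 88.77 dB.

88.8 dB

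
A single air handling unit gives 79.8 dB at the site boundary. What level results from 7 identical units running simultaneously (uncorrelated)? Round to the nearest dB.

N identical incoherent sources raise the level by 10·log₁₀ N.
L_total = 79.8 + 10·log₁₀(7) = 79.8 + 8.451 = 88.25 dB.

88 dB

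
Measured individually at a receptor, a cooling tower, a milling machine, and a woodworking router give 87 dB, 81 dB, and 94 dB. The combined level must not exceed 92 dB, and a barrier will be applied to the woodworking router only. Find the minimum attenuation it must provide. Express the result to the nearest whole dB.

4 dB

Fixed contribution from the other sources: Σ 10^(L/10) = 10^(87/10) + 10^(81/10) = 6.271e+08 (87.97 dB).
To meet 92 dB overall, the treated woodworking router may contribute at most 10^(92/10) − 6.271e+08 = 9.578e+08, i.e. 89.81 dB.
Required insertion loss = 94 − 89.81 = 4.19 dB.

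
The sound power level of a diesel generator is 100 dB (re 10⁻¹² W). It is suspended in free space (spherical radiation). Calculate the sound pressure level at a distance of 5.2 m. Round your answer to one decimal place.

Free-field spherical radiation: L_p = L_w − 10·log₁₀(4π·r²), r = 5.2 m.
4π·r² = 339.8 m², 10·log₁₀ of that is 25.312 dB.
L_p = 100 − 25.312 = 74.69 dB.

74.7 dB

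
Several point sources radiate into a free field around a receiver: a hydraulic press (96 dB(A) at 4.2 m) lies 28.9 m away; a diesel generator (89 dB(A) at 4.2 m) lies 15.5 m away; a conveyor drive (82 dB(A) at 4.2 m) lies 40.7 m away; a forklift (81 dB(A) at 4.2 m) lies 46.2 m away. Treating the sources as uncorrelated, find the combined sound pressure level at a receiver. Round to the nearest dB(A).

Propagate each source to the receiver with L = L_ref − 20·log₁₀(r/r_ref), then add intensities.
hydraulic press: 96 − 20·log₁₀(28.9/4.2) = 96 − 16.75 = 79.25 dB(A).
diesel generator: 89 − 20·log₁₀(15.5/4.2) = 89 − 11.34 = 77.66 dB(A).
conveyor drive: 82 − 20·log₁₀(40.7/4.2) = 82 − 19.73 = 62.27 dB(A).
forklift: 81 − 20·log₁₀(46.2/4.2) = 81 − 20.83 = 60.17 dB(A).
Σ 10^(L/10) = 1.451e+08 → L_total = 10·log₁₀(1.451e+08) = 81.62 dB(A).

82 dB(A)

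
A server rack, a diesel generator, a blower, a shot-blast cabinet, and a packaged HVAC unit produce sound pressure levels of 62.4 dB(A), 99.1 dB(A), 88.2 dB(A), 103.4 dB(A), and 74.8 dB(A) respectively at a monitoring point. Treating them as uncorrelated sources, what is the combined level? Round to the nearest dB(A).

Incoherent sources combine by intensity addition: L_total = 10·log₁₀(Σ 10^(L_i/10)).
Σ 10^(L/10) = 10^(62.4/10) + 10^(99.1/10) + 10^(88.2/10) + 10^(103.4/10) + 10^(74.8/10) = 3.070e+10.
L_total = 10·log₁₀(3.070e+10) = 104.87 dB(A).

105 dB(A)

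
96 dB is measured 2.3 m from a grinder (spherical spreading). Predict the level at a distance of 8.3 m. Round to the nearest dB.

For a point source, L₂ = L₁ − 20·log₁₀(r₂/r₁).
L₂ = 96 − 20·log₁₀(8.3/2.3) = 96 − 11.147 = 84.85 dB.

85 dB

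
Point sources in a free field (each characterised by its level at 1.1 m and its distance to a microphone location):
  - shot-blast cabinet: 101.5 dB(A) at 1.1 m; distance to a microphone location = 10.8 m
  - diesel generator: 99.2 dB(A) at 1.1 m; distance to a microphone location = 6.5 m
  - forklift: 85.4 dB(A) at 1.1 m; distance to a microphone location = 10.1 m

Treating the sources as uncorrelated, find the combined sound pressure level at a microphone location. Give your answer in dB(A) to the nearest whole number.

86 dB(A)

First find each source's level at the receiver (point-source: −20·log₁₀(r/r_ref)), then combine on an intensity basis.
shot-blast cabinet: 101.5 − 20·log₁₀(10.8/1.1) = 101.5 − 19.84 = 81.66 dB(A).
diesel generator: 99.2 − 20·log₁₀(6.5/1.1) = 99.2 − 15.43 = 83.77 dB(A).
forklift: 85.4 − 20·log₁₀(10.1/1.1) = 85.4 − 19.26 = 66.14 dB(A).
Σ 10^(L/10) = 3.889e+08 → L_total = 10·log₁₀(3.889e+08) = 85.90 dB(A).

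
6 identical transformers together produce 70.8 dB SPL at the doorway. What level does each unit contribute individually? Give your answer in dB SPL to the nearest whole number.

63 dB SPL

Dividing the total intensity by 6 lowers the level by 10·log₁₀ 6 = 7.782 dB: L₁ = 70.8 − 7.782.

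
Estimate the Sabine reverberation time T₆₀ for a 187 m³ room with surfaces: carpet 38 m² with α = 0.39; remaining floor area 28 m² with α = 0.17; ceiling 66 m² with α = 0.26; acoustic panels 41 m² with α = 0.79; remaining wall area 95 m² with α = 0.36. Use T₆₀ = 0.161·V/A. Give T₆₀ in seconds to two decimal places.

0.29 s

Summing Sᵢαᵢ: 38·0.39 + 28·0.17 + 66·0.26 + 41·0.79 + 95·0.36 = 103.33 m².
T₆₀ = 0.161 × 187 / 103.33 = 0.291 s.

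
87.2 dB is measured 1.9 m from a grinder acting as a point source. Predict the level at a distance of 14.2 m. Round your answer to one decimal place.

For a point source, L₂ = L₁ − 20·log₁₀(r₂/r₁).
L₂ = 87.2 − 20·log₁₀(14.2/1.9) = 87.2 − 17.471 = 69.73 dB.

69.7 dB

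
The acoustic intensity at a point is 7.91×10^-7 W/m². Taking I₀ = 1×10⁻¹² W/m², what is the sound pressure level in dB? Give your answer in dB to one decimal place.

59.0 dB

Dividing by I₀ shifts the exponent by 12: I/I₀ = 7.91×10^5.
L = 10·(0.8982 + 5) = 58.98 dB.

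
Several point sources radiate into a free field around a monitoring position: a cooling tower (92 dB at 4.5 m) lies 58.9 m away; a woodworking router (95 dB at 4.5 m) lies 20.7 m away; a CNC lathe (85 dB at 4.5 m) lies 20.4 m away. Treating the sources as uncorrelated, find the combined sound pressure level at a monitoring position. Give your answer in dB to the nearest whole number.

Apply inverse-square spreading to bring every level to the receiver, then sum 10^(L/10).
cooling tower: 92 − 20·log₁₀(58.9/4.5) = 92 − 22.34 = 69.66 dB.
woodworking router: 95 − 20·log₁₀(20.7/4.5) = 95 − 13.26 = 81.74 dB.
CNC lathe: 85 − 20·log₁₀(20.4/4.5) = 85 − 13.13 = 71.87 dB.
Σ 10^(L/10) = 1.741e+08 → L_total = 10·log₁₀(1.741e+08) = 82.41 dB.

82 dB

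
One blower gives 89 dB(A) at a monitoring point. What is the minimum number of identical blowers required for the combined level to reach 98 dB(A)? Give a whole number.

Need L₁ + 10·log₁₀ N ≥ 98, i.e. log₁₀ N ≥ 0.90.
N ≥ 10^(9.0/10) = 7.943, so N = 8.

8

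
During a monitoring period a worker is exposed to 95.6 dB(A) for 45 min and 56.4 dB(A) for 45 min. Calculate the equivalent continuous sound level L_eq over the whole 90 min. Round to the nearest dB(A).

The energy average is taken in the linear domain: L_eq = 10·log₁₀[(Σ tᵢ·10^(Lᵢ/10))/T], T = 90 min.
Σ tᵢ·10^(Lᵢ/10) = 45·10^(95.6/10) + 45·10^(56.4/10) = 1.634e+11.
L_eq = 10·log₁₀(1.634e+11/90) = 92.59 dB(A).

93 dB(A)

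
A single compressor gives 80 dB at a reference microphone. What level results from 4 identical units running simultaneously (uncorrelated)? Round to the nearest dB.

N identical incoherent sources raise the level by 10·log₁₀ N.
L_total = 80 + 10·log₁₀(4) = 80 + 6.021 = 86.02 dB.

86 dB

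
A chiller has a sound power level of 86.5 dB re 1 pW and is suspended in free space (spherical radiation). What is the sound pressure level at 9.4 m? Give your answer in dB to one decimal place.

L_p = L_w − 10·log₁₀(4π·r²) with r = 9.4 m.
4π·r² = 1110 m², 10·log₁₀ of that is 30.455 dB.
L_p = 86.5 − 30.455 = 56.05 dB.

56.0 dB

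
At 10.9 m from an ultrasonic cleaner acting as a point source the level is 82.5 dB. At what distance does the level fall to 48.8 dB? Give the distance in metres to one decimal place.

527.7 m

For a point source L₁ − L₂ = 20·log₁₀(r₂/r₁), so r₂ = r₁·10^((L₁−L₂)/20).
r₂ = 10.9·10^((82.5−48.8)/20) = 10.9·10^(33.7/20) = 527.75 m.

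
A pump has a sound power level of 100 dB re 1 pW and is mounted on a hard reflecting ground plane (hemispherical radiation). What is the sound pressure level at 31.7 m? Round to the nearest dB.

62 dB

Free-field hemispherical radiation: L_p = L_w − 10·log₁₀(2π·r²), r = 31.7 m.
2π·r² = 6314 m², 10·log₁₀ of that is 38.003 dB.
L_p = 100 − 38.003 = 62.00 dB.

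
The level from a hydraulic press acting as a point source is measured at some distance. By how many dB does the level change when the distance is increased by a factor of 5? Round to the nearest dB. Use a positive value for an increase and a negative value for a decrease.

With spherical spreading the level changes by −20·log₁₀(r₂/r₁).
ΔL = −20·log₁₀(5) = -13.98 dB.

-14 dB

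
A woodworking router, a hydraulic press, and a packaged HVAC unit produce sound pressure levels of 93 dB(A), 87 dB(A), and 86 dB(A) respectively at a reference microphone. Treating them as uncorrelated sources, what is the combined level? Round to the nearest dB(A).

For uncorrelated sources the intensities add, so convert each level to linear form, sum, and take 10·log₁₀ of the total.
Σ 10^(L/10) = 10^(93/10) + 10^(87/10) + 10^(86/10) = 2.895e+09.
L_total = 10·log₁₀(2.895e+09) = 94.62 dB(A).

95 dB(A)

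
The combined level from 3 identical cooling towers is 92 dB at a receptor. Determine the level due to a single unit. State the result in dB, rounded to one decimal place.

87.2 dB

Dividing the total intensity by 3 lowers the level by 10·log₁₀ 3 = 4.771 dB: L₁ = 92 − 4.771.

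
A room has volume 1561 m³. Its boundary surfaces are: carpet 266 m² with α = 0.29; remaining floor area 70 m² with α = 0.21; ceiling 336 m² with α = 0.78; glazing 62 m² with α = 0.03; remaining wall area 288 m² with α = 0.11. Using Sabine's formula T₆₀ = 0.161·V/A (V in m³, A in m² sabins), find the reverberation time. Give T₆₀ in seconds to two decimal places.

Summing Sᵢαᵢ: 266·0.29 + 70·0.21 + 336·0.78 + 62·0.03 + 288·0.11 = 387.46 m².
T₆₀ = 0.161·V/A = 0.161·1561/387.46 = 0.649 s.

0.65 s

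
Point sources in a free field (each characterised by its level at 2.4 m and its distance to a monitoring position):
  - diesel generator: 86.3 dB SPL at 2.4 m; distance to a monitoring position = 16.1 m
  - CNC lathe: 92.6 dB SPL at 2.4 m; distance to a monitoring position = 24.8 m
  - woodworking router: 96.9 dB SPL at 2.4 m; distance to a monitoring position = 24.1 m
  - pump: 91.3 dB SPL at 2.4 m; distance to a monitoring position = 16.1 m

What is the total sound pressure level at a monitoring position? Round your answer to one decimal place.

First find each source's level at the receiver (point-source: −20·log₁₀(r/r_ref)), then combine on an intensity basis.
diesel generator: 86.3 − 20·log₁₀(16.1/2.4) = 86.3 − 16.53 = 69.77 dB SPL.
CNC lathe: 92.6 − 20·log₁₀(24.8/2.4) = 92.6 − 20.28 = 72.32 dB SPL.
woodworking router: 96.9 − 20·log₁₀(24.1/2.4) = 96.9 − 20.04 = 76.86 dB SPL.
pump: 91.3 − 20·log₁₀(16.1/2.4) = 91.3 − 16.53 = 74.77 dB SPL.
Σ 10^(L/10) = 1.051e+08 → L_total = 10·log₁₀(1.051e+08) = 80.21 dB SPL.

80.2 dB SPL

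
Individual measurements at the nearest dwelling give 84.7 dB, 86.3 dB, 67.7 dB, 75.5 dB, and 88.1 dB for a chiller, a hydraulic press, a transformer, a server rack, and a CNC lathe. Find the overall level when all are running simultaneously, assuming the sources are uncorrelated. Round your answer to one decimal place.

91.5 dB

For uncorrelated sources the intensities add, so convert each level to linear form, sum, and take 10·log₁₀ of the total.
Σ 10^(L/10) = 10^(84.7/10) + 10^(86.3/10) + 10^(67.7/10) + 10^(75.5/10) + 10^(88.1/10) = 1.409e+09.
L_total = 10·log₁₀(1.409e+09) = 91.49 dB.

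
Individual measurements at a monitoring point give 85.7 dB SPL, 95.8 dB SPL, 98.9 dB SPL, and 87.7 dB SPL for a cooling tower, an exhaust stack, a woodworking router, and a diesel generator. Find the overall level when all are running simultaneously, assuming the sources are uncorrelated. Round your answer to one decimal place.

101.0 dB SPL

Incoherent sources combine by intensity addition: L_total = 10·log₁₀(Σ 10^(L_i/10)).
Σ 10^(L/10) = 10^(85.7/10) + 10^(95.8/10) + 10^(98.9/10) + 10^(87.7/10) = 1.252e+10.
L_total = 10·log₁₀(1.252e+10) = 100.98 dB SPL.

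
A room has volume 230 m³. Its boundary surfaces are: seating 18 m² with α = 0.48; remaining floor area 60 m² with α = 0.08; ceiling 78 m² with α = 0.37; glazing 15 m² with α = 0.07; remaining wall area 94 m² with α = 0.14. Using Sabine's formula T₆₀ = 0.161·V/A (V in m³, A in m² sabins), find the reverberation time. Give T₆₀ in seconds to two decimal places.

Summing Sᵢαᵢ: 18·0.48 + 60·0.08 + 78·0.37 + 15·0.07 + 94·0.14 = 56.51 m².
T₆₀ = 0.161·V/A = 0.161·230/56.51 = 0.655 s.

0.66 s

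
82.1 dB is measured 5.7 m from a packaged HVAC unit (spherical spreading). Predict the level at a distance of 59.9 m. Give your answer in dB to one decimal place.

61.7 dB

Point-source attenuation: ΔL = 20·log₁₀(r₂/r₁) = 20·log₁₀(59.9/5.7) = 20.431 dB.
L₂ = 82.1 − 20·log₁₀(59.9/5.7) = 82.1 − 20.431 = 61.67 dB.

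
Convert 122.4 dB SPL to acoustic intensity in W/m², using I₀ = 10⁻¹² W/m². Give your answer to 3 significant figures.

1.74 W/m²

L = 10·log₁₀(I/I₀) ⇒ I = I₀·10^(L/10) = 10⁻¹² × 10^12.24.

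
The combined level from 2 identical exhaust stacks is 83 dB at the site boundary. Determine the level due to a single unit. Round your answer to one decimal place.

2 equal contributions raise the level by 10·log₁₀ 2 = 3.010 dB, so each unit alone gives 83 − 3.010.

80.0 dB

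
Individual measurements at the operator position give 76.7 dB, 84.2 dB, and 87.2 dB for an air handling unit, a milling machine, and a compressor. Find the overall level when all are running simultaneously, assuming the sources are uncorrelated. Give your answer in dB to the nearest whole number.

Incoherent sources combine by intensity addition: L_total = 10·log₁₀(Σ 10^(L_i/10)).
Σ 10^(L/10) = 10^(76.7/10) + 10^(84.2/10) + 10^(87.2/10) = 8.346e+08.
L_total = 10·log₁₀(8.346e+08) = 89.21 dB.

89 dB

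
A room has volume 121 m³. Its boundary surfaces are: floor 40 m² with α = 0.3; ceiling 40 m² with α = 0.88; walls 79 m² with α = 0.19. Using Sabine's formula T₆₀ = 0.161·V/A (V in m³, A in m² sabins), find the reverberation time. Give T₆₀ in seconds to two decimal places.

0.31 s

A = Σ Sᵢαᵢ = 40·0.3 + 40·0.88 + 79·0.19 = 62.21 m².
T₆₀ = 0.161·V/A = 0.161·121/62.21 = 0.313 s.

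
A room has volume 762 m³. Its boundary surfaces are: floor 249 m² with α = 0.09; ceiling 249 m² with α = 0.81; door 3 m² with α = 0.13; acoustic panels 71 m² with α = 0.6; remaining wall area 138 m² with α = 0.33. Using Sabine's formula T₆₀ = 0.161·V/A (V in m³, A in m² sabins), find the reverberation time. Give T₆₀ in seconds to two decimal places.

0.39 s

Total absorption A = 249·0.09 + 249·0.81 + 3·0.13 + 71·0.6 + 138·0.33 = 312.63 m² sabins.
T₆₀ = 0.161·V/A = 0.161·762/312.63 = 0.392 s.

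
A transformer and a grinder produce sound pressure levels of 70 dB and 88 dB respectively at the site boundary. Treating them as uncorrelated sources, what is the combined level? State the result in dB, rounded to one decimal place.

For uncorrelated sources the intensities add, so convert each level to linear form, sum, and take 10·log₁₀ of the total.
Σ 10^(L/10) = 10^(70/10) + 10^(88/10) = 6.410e+08.
L_total = 10·log₁₀(6.410e+08) = 88.07 dB.

88.1 dB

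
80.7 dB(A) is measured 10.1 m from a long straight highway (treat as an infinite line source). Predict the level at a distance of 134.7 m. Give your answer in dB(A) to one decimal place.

69.4 dB(A)

For a line source, L₂ = L₁ − 10·log₁₀(r₂/r₁).
L₂ = 80.7 − 10·log₁₀(134.7/10.1) = 80.7 − 11.250 = 69.45 dB(A).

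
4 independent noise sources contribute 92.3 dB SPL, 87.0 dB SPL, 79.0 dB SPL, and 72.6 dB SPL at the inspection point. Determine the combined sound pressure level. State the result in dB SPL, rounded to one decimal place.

93.6 dB SPL

Incoherent sources combine by intensity addition: L_total = 10·log₁₀(Σ 10^(L_i/10)).
Σ 10^(L/10) = 10^(92.3/10) + 10^(87.0/10) + 10^(79.0/10) + 10^(72.6/10) = 2.297e+09.
L_total = 10·log₁₀(2.297e+09) = 93.61 dB SPL.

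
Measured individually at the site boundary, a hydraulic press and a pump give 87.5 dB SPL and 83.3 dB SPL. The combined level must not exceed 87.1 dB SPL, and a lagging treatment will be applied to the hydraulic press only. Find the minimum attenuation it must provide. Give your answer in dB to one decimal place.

Everything except the hydraulic press sums to 10^(83.3/10) = 2.138e+08 in linear terms, 83.30 dB SPL.
The limit corresponds to 10^(87.1/10) = 5.129e+08; subtracting the fixed part leaves 2.991e+08 for the hydraulic press, i.e. 84.76 dB SPL.
Required insertion loss = 87.5 − 84.76 = 2.74 dB.

2.7 dB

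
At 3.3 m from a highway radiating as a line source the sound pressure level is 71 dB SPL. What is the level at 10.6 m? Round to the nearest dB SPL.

66 dB SPL

For a line source, L₂ = L₁ − 10·log₁₀(r₂/r₁).
L₂ = 71 − 10·log₁₀(10.6/3.3) = 71 − 5.068 = 65.93 dB SPL.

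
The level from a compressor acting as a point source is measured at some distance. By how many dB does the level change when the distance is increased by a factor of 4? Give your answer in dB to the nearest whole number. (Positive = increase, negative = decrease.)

-12 dB

With spherical spreading the level changes by −20·log₁₀(r₂/r₁).
ΔL = −20·log₁₀(4) = -12.04 dB.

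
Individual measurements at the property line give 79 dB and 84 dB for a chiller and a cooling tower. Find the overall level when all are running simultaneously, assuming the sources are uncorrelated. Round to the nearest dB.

85 dB

For uncorrelated sources the intensities add, so convert each level to linear form, sum, and take 10·log₁₀ of the total.
Σ 10^(L/10) = 10^(79/10) + 10^(84/10) = 3.306e+08.
L_total = 10·log₁₀(3.306e+08) = 85.19 dB.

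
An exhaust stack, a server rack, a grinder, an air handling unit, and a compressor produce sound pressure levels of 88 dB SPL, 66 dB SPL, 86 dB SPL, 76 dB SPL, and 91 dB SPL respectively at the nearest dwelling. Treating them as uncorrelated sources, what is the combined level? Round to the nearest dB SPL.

Incoherent sources combine by intensity addition: L_total = 10·log₁₀(Σ 10^(L_i/10)).
Σ 10^(L/10) = 10^(88/10) + 10^(66/10) + 10^(86/10) + 10^(76/10) + 10^(91/10) = 2.332e+09.
L_total = 10·log₁₀(2.332e+09) = 93.68 dB SPL.

94 dB SPL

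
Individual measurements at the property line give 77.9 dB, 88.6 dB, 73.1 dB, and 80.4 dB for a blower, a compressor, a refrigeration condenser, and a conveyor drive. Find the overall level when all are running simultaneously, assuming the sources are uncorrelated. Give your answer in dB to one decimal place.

89.6 dB

For uncorrelated sources the intensities add, so convert each level to linear form, sum, and take 10·log₁₀ of the total.
Σ 10^(L/10) = 10^(77.9/10) + 10^(88.6/10) + 10^(73.1/10) + 10^(80.4/10) = 9.162e+08.
L_total = 10·log₁₀(9.162e+08) = 89.62 dB.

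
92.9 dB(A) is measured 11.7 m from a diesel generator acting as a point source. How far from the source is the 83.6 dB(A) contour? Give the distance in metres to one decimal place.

For a point source L₁ − L₂ = 20·log₁₀(r₂/r₁), so r₂ = r₁·10^((L₁−L₂)/20).
r₂ = 11.7·10^((92.9−83.6)/20) = 11.7·10^(9.3/20) = 34.13 m.

34.1 m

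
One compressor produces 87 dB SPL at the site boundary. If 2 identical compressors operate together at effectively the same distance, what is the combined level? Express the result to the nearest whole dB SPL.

90 dB SPL

N identical incoherent sources raise the level by 10·log₁₀ N.
L_total = 87 + 10·log₁₀(2) = 87 + 3.010 = 90.01 dB SPL.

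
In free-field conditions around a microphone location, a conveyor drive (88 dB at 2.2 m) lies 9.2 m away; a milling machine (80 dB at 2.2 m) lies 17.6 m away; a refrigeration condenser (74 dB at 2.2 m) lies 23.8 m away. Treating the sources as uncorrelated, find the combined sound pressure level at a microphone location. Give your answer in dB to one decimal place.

75.8 dB

First find each source's level at the receiver (point-source: −20·log₁₀(r/r_ref)), then combine on an intensity basis.
conveyor drive: 88 − 20·log₁₀(9.2/2.2) = 88 − 12.43 = 75.57 dB.
milling machine: 80 − 20·log₁₀(17.6/2.2) = 80 − 18.06 = 61.94 dB.
refrigeration condenser: 74 − 20·log₁₀(23.8/2.2) = 74 − 20.68 = 53.32 dB.
Σ 10^(L/10) = 3.786e+07 → L_total = 10·log₁₀(3.786e+07) = 75.78 dB.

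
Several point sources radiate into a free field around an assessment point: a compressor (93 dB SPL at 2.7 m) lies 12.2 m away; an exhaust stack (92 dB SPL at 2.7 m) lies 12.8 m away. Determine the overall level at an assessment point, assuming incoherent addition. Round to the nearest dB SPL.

First find each source's level at the receiver (point-source: −20·log₁₀(r/r_ref)), then combine on an intensity basis.
compressor: 93 − 20·log₁₀(12.2/2.7) = 93 − 13.10 = 79.90 dB SPL.
exhaust stack: 92 − 20·log₁₀(12.8/2.7) = 92 − 13.52 = 78.48 dB SPL.
Σ 10^(L/10) = 1.682e+08 → L_total = 10·log₁₀(1.682e+08) = 82.26 dB SPL.

82 dB SPL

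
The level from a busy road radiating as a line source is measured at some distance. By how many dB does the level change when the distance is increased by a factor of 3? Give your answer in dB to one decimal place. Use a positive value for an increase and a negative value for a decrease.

-4.8 dB

Line-source spreading: ΔL = −10·log₁₀(r₂/r₁).
ΔL = −10·log₁₀(3) = -4.77 dB.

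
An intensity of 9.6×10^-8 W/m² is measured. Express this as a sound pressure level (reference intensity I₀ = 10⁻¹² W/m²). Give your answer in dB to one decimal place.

I/I₀ = 9.6×10^-8/10⁻¹² = 9.6×10^4, and L = 10·log₁₀(I/I₀).
L = 10·(0.9823 + 4) = 49.82 dB.

49.8 dB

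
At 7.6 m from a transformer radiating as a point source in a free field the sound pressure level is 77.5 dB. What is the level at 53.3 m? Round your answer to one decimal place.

60.6 dB

Spherical spreading from a point source gives a 20·log₁₀(r₂/r₁) drop.
L₂ = 77.5 − 20·log₁₀(53.3/7.6) = 77.5 − 16.918 = 60.58 dB.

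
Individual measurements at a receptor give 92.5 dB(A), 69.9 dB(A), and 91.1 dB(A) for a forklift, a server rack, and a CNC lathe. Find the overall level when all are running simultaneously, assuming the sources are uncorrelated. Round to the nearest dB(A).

For uncorrelated sources the intensities add, so convert each level to linear form, sum, and take 10·log₁₀ of the total.
Σ 10^(L/10) = 10^(92.5/10) + 10^(69.9/10) + 10^(91.1/10) = 3.076e+09.
L_total = 10·log₁₀(3.076e+09) = 94.88 dB(A).

95 dB(A)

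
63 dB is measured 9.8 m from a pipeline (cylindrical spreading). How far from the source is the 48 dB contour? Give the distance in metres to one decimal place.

For a line source L₁ − L₂ = 10·log₁₀(r₂/r₁), so r₂ = r₁·10^((L₁−L₂)/10).
r₂ = 9.8·10^((63−48)/10) = 9.8·10^(15.0/10) = 309.90 m.

309.9 m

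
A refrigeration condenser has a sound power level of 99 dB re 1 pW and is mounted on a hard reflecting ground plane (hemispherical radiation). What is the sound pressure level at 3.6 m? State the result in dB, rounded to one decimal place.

79.9 dB

L_p = L_w − 10·log₁₀(2π·r²) with r = 3.6 m.
2π·r² = 81.43 m², 10·log₁₀ of that is 19.108 dB.
L_p = 99 − 19.108 = 79.89 dB.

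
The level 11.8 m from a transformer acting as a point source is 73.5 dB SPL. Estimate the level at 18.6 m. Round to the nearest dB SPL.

For a point source, L₂ = L₁ − 20·log₁₀(r₂/r₁).
L₂ = 73.5 − 20·log₁₀(18.6/11.8) = 73.5 − 3.953 = 69.55 dB SPL.

70 dB SPL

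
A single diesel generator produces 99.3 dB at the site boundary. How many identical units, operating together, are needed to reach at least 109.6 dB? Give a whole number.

11

The shortfall is 109.6 − 99.3 = 10.3 dB, and N units add 10·log₁₀ N, so need 10·log₁₀ N ≥ 10.3.
N ≥ 10^(10.3/10) = 10.715, so N = 11.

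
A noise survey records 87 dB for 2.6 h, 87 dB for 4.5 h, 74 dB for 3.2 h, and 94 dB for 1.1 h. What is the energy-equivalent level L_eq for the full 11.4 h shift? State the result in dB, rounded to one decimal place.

The energy average is taken in the linear domain: L_eq = 10·log₁₀[(Σ tᵢ·10^(Lᵢ/10))/T], T = 11.4 h.
Σ tᵢ·10^(Lᵢ/10) = 2.6·10^(87/10) + 4.5·10^(87/10) + 3.2·10^(74/10) + 1.1·10^(94/10) = 6.402e+09.
L_eq = 10·log₁₀(6.402e+09/11.4) = 87.49 dB.

87.5 dB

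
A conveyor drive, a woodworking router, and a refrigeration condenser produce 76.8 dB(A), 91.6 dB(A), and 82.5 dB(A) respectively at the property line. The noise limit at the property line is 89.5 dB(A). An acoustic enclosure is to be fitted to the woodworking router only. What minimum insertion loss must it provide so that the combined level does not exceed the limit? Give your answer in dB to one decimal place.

3.4 dB

Everything except the woodworking router sums to 10^(76.8/10) + 10^(82.5/10) = 2.257e+08 in linear terms, 83.54 dB(A).
To meet 89.5 dB(A) overall, the treated woodworking router may contribute at most 10^(89.5/10) − 2.257e+08 = 6.656e+08, i.e. 88.23 dB(A).
So the woodworking router must be reduced from 91.6 to 88.23 dB(A): IL = 3.37 dB.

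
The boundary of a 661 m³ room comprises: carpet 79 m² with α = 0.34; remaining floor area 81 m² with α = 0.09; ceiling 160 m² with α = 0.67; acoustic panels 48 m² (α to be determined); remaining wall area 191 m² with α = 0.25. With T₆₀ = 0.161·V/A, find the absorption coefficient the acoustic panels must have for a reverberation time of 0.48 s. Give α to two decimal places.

0.68

Required total absorption A = 0.161·661/0.48 = 221.71 m².
Absorption from the other surfaces = 79·0.34 + 81·0.09 + 160·0.67 + 191·0.25 = 189.10 m², so the acoustic panels must supply 32.61 m² over 48 m².
α = 32.61/48 = 0.679.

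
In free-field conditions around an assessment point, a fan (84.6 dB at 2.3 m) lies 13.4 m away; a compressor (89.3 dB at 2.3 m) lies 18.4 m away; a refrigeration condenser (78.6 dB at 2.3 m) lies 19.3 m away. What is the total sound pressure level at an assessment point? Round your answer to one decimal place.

Apply inverse-square spreading to bring every level to the receiver, then sum 10^(L/10).
fan: 84.6 − 20·log₁₀(13.4/2.3) = 84.6 − 15.31 = 69.29 dB.
compressor: 89.3 − 20·log₁₀(18.4/2.3) = 89.3 − 18.06 = 71.24 dB.
refrigeration condenser: 78.6 − 20·log₁₀(19.3/2.3) = 78.6 − 18.48 = 60.12 dB.
Σ 10^(L/10) = 2.282e+07 → L_total = 10·log₁₀(2.282e+07) = 73.58 dB.

73.6 dB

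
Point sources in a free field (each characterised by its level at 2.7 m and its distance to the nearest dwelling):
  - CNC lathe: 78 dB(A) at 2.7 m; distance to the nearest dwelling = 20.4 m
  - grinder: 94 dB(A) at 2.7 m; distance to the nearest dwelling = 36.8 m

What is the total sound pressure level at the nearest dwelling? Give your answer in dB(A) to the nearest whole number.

72 dB(A)

Propagate each source to the receiver with L = L_ref − 20·log₁₀(r/r_ref), then add intensities.
CNC lathe: 78 − 20·log₁₀(20.4/2.7) = 78 − 17.57 = 60.43 dB(A).
grinder: 94 − 20·log₁₀(36.8/2.7) = 94 − 22.69 = 71.31 dB(A).
Σ 10^(L/10) = 1.463e+07 → L_total = 10·log₁₀(1.463e+07) = 71.65 dB(A).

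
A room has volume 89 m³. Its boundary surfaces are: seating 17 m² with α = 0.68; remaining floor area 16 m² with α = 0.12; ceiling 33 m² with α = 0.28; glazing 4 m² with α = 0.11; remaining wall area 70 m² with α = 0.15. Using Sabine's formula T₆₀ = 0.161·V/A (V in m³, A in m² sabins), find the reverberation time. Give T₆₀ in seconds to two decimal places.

A = Σ Sᵢαᵢ = 17·0.68 + 16·0.12 + 33·0.28 + 4·0.11 + 70·0.15 = 33.66 m².
T₆₀ = 0.161·V/A = 0.161·89/33.66 = 0.426 s.

0.43 s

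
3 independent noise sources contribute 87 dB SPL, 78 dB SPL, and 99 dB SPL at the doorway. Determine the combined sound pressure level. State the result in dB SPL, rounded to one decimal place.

For uncorrelated sources the intensities add, so convert each level to linear form, sum, and take 10·log₁₀ of the total.
Σ 10^(L/10) = 10^(87/10) + 10^(78/10) + 10^(99/10) = 8.508e+09.
L_total = 10·log₁₀(8.508e+09) = 99.30 dB SPL.

99.3 dB SPL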